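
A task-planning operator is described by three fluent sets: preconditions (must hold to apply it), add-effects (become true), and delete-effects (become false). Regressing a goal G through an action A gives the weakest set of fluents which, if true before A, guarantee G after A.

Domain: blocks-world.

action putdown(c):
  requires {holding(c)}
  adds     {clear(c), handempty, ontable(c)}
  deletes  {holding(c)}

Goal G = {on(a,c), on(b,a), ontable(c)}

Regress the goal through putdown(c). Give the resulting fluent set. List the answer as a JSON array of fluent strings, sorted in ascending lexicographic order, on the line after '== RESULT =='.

Compute (G \ add) ∪ pre:
  G ∩ del = {}  (empty — regression defined)
  G \ add = {on(a,c), on(b,a), ontable(c)} \ {clear(c), handempty, ontable(c)} = {on(a,c), on(b,a)}
  ∪ pre   = {on(a,c), on(b,a)} ∪ {holding(c)}
          = {holding(c), on(a,c), on(b,a)}

== RESULT ==
["holding(c)", "on(a,c)", "on(b,a)"]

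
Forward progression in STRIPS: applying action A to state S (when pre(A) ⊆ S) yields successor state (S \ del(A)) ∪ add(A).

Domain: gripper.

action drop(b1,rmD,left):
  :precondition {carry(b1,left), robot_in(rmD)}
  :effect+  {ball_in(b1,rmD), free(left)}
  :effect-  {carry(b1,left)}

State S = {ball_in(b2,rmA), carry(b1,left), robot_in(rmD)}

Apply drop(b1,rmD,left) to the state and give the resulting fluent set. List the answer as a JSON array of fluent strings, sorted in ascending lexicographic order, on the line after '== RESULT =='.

Compute (S \ del) ∪ add:
  pre ⊆ S: {carry(b1,left), robot_in(rmD)} ⊆ S  — applicable
  S \ del = {ball_in(b2,rmA), robot_in(rmD)}
  ∪ add   = {ball_in(b1,rmD), ball_in(b2,rmA), free(left), robot_in(rmD)}

== RESULT ==
["ball_in(b1,rmD)", "ball_in(b2,rmA)", "free(left)", "robot_in(rmD)"]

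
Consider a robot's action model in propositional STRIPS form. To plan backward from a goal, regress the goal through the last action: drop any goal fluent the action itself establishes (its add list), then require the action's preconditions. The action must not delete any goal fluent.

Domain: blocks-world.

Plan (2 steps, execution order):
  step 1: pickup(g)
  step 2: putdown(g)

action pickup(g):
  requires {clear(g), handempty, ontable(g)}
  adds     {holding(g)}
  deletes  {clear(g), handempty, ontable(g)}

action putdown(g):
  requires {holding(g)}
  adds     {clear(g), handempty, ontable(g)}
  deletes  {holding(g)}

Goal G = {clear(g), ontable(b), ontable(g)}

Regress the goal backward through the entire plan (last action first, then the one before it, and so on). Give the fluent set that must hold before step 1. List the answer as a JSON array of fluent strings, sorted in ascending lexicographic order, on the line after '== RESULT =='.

Regress step by step:
  through step 2 (putdown(g)): drop {clear(g), ontable(g)}, keep {ontable(b)}, require {holding(g)}
    → {holding(g), ontable(b)}
  through step 1 (pickup(g)): drop {holding(g)}, keep {ontable(b)}, require {clear(g), handempty, ontable(g)}
    → {clear(g), handempty, ontable(b), ontable(g)}

== RESULT ==
["clear(g)", "handempty", "ontable(b)", "ontable(g)"]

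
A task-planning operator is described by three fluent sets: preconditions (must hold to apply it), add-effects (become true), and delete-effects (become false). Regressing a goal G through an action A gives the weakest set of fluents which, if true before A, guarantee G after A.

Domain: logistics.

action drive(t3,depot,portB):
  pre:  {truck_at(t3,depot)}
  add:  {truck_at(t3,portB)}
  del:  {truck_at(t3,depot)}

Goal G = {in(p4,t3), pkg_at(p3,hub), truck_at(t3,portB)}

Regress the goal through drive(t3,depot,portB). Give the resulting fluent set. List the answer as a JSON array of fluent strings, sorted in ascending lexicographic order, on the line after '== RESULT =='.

Regress:
  G ∩ del = {}  (empty — regression defined)
  G \ add = {in(p4,t3), pkg_at(p3,hub), truck_at(t3,portB)} \ {truck_at(t3,portB)} = {in(p4,t3), pkg_at(p3,hub)}
  ∪ pre   = {in(p4,t3), pkg_at(p3,hub)} ∪ {truck_at(t3,depot)}
          = {in(p4,t3), pkg_at(p3,hub), truck_at(t3,depot)}

== RESULT ==
["in(p4,t3)", "pkg_at(p3,hub)", "truck_at(t3,depot)"]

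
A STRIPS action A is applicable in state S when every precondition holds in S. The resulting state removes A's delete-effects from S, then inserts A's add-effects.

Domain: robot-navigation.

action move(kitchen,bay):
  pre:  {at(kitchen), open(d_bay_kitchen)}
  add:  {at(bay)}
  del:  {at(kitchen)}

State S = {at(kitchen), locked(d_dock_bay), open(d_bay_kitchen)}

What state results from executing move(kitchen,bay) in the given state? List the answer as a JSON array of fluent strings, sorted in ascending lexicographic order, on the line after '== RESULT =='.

Compute (S \ del) ∪ add:
  pre ⊆ S: {at(kitchen), open(d_bay_kitchen)} ⊆ S  — applicable
  S \ del = {locked(d_dock_bay), open(d_bay_kitchen)}
  ∪ add   = {at(bay), locked(d_dock_bay), open(d_bay_kitchen)}

== RESULT ==
["at(bay)", "locked(d_dock_bay)", "open(d_bay_kitchen)"]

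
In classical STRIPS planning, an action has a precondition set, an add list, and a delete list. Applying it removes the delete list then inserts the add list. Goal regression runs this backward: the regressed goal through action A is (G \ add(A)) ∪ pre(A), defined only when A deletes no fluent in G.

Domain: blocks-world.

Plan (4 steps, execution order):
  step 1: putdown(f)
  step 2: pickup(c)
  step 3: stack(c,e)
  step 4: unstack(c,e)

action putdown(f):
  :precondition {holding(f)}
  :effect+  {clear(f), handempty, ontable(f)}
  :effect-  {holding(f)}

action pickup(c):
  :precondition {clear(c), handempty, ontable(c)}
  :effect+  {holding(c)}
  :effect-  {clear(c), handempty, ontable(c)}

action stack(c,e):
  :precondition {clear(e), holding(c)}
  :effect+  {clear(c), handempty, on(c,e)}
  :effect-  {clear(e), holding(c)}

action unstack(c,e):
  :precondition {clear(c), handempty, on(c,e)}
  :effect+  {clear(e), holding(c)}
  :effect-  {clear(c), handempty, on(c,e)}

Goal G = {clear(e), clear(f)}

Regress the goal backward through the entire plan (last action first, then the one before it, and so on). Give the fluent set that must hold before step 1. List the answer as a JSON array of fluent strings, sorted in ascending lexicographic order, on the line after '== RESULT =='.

Regress step by step:
  through step 4 (unstack(c,e)): drop {clear(e)}, keep {clear(f)}, require {clear(c), handempty, on(c,e)}
    → {clear(c), clear(f), handempty, on(c,e)}
  through step 3 (stack(c,e)): drop {clear(c), handempty, on(c,e)}, keep {clear(f)}, require {clear(e), holding(c)}
    → {clear(e), clear(f), holding(c)}
  through step 2 (pickup(c)): drop {holding(c)}, keep {clear(e), clear(f)}, require {clear(c), handempty, ontable(c)}
    → {clear(c), clear(e), clear(f), handempty, ontable(c)}
  through step 1 (putdown(f)): drop {clear(f), handempty}, keep {clear(c), clear(e), ontable(c)}, require {holding(f)}
    → {clear(c), clear(e), holding(f), ontable(c)}

== RESULT ==
["clear(c)", "clear(e)", "holding(f)", "ontable(c)"]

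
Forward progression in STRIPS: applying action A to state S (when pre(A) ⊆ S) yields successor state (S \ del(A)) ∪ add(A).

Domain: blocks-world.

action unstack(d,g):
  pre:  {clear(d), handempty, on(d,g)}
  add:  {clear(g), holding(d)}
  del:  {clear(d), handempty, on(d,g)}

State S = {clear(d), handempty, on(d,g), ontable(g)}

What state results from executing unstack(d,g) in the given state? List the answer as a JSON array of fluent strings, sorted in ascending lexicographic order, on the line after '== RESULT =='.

Compute (S \ del) ∪ add:
  pre ⊆ S: {clear(d), handempty, on(d,g)} ⊆ S  — applicable
  S \ del = {ontable(g)}
  ∪ add   = {clear(g), holding(d), ontable(g)}

== RESULT ==
["clear(g)", "holding(d)", "ontable(g)"]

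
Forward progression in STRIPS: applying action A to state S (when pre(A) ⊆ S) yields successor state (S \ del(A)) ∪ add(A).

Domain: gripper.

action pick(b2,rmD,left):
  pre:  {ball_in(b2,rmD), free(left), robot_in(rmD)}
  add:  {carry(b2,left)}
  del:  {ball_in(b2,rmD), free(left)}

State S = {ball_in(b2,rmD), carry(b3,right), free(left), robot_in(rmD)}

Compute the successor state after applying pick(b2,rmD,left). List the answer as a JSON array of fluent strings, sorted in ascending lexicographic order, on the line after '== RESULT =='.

Progress:
  pre ⊆ S: {ball_in(b2,rmD), free(left), robot_in(rmD)} ⊆ S  — applicable
  S \ del = {carry(b3,right), robot_in(rmD)}
  ∪ add   = {carry(b2,left), carry(b3,right), robot_in(rmD)}

== RESULT ==
["carry(b2,left)", "carry(b3,right)", "robot_in(rmD)"]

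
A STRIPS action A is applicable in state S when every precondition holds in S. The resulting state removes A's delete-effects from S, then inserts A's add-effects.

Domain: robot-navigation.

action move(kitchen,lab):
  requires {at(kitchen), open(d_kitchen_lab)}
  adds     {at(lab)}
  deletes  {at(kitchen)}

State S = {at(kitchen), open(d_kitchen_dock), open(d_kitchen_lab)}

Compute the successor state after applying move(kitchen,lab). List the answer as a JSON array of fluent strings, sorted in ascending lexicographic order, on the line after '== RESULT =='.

Progress:
  pre ⊆ S: {at(kitchen), open(d_kitchen_lab)} ⊆ S  — applicable
  S \ del = {open(d_kitchen_dock), open(d_kitchen_lab)}
  ∪ add   = {at(lab), open(d_kitchen_dock), open(d_kitchen_lab)}

== RESULT ==
["at(lab)", "open(d_kitchen_dock)", "open(d_kitchen_lab)"]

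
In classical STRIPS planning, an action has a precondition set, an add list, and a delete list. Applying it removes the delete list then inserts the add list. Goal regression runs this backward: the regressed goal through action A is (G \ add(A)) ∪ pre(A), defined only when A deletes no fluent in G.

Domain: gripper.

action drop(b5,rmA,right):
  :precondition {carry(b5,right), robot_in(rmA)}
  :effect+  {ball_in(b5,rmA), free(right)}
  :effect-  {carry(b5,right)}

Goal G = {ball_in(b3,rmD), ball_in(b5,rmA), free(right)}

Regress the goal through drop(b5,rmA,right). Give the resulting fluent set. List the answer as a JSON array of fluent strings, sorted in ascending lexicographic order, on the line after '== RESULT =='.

Regress:
  G ∩ del = {}  (empty — regression defined)
  G \ add = {ball_in(b3,rmD), ball_in(b5,rmA), free(right)} \ {ball_in(b5,rmA), free(right)} = {ball_in(b3,rmD)}
  ∪ pre   = {ball_in(b3,rmD)} ∪ {carry(b5,right), robot_in(rmA)}
          = {ball_in(b3,rmD), carry(b5,right), robot_in(rmA)}

== RESULT ==
["ball_in(b3,rmD)", "carry(b5,right)", "robot_in(rmA)"]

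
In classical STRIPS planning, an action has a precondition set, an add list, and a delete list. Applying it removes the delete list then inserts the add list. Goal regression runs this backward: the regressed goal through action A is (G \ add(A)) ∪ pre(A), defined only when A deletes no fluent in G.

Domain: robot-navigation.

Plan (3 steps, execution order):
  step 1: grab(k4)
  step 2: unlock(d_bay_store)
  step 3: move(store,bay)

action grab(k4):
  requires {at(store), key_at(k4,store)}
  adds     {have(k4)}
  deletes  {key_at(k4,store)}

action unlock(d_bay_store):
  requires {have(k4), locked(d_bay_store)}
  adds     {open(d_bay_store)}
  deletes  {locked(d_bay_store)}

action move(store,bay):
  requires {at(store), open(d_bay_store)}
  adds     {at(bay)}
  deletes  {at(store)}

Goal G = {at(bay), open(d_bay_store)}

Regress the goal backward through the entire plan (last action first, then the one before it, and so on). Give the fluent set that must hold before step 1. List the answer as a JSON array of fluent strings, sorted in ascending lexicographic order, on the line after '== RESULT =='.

Regress step by step:
  through step 3 (move(store,bay)): drop {at(bay)}, keep {open(d_bay_store)}, require {at(store), open(d_bay_store)}
    → {at(store), open(d_bay_store)}
  through step 2 (unlock(d_bay_store)): drop {open(d_bay_store)}, keep {at(store)}, require {have(k4), locked(d_bay_store)}
    → {at(store), have(k4), locked(d_bay_store)}
  through step 1 (grab(k4)): drop {have(k4)}, keep {at(store), locked(d_bay_store)}, require {at(store), key_at(k4,store)}
    → {at(store), key_at(k4,store), locked(d_bay_store)}

== RESULT ==
["at(store)", "key_at(k4,store)", "locked(d_bay_store)"]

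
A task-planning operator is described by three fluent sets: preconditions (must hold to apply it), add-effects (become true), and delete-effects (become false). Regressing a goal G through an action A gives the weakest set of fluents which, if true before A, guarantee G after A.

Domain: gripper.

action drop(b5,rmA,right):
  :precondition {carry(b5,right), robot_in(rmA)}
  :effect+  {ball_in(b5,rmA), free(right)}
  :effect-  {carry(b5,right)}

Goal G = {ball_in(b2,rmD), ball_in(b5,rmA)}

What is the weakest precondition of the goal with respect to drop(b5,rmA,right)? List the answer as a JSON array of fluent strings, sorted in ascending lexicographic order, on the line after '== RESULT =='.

Compute (G \ add) ∪ pre:
  G ∩ del = {}  (empty — regression defined)
  G \ add = {ball_in(b2,rmD), ball_in(b5,rmA)} \ {ball_in(b5,rmA), free(right)} = {ball_in(b2,rmD)}
  ∪ pre   = {ball_in(b2,rmD)} ∪ {carry(b5,right), robot_in(rmA)}
          = {ball_in(b2,rmD), carry(b5,right), robot_in(rmA)}

== RESULT ==
["ball_in(b2,rmD)", "carry(b5,right)", "robot_in(rmA)"]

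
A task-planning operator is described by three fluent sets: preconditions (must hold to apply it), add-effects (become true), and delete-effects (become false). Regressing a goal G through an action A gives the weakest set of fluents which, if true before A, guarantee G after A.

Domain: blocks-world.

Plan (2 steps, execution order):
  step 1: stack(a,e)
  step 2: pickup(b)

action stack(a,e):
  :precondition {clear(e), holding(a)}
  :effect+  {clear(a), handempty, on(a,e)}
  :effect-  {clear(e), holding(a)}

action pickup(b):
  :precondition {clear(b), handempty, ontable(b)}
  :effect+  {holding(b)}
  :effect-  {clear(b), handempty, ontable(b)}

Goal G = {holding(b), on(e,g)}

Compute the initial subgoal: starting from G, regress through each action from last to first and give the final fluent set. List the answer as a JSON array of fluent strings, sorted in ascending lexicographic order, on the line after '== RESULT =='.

Work backward from the goal:
  through step 2 (pickup(b)): drop {holding(b)}, keep {on(e,g)}, require {clear(b), handempty, ontable(b)}
    → {clear(b), handempty, on(e,g), ontable(b)}
  through step 1 (stack(a,e)): drop {handempty}, keep {clear(b), on(e,g), ontable(b)}, require {clear(e), holding(a)}
    → {clear(b), clear(e), holding(a), on(e,g), ontable(b)}

== RESULT ==
["clear(b)", "clear(e)", "holding(a)", "on(e,g)", "ontable(b)"]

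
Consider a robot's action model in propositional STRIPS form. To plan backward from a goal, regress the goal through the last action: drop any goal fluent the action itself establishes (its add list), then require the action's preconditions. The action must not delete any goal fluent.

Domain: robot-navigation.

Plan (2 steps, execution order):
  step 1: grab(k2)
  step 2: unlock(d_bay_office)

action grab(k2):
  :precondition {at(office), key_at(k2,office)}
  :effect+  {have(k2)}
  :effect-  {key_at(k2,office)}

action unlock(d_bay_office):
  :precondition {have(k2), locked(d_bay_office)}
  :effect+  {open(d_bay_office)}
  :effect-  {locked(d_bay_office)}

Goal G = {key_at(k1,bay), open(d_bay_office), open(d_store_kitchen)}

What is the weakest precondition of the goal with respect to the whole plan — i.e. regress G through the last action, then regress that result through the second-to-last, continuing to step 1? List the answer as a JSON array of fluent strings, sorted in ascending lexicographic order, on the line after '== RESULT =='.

Work backward from the goal:
  through step 2 (unlock(d_bay_office)): drop {open(d_bay_office)}, keep {key_at(k1,bay), open(d_store_kitchen)}, require {have(k2), locked(d_bay_office)}
    → {have(k2), key_at(k1,bay), locked(d_bay_office), open(d_store_kitchen)}
  through step 1 (grab(k2)): drop {have(k2)}, keep {key_at(k1,bay), locked(d_bay_office), open(d_store_kitchen)}, require {at(office), key_at(k2,office)}
    → {at(office), key_at(k1,bay), key_at(k2,office), locked(d_bay_office), open(d_store_kitchen)}

== RESULT ==
["at(office)", "key_at(k1,bay)", "key_at(k2,office)", "locked(d_bay_office)", "open(d_store_kitchen)"]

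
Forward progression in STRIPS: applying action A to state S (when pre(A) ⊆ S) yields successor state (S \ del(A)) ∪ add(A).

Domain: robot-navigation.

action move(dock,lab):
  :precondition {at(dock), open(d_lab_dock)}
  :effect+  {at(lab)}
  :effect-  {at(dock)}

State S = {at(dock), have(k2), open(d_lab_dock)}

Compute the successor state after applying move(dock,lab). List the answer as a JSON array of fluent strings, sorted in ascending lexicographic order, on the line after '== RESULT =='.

Progress:
  pre ⊆ S: {at(dock), open(d_lab_dock)} ⊆ S  — applicable
  S \ del = {have(k2), open(d_lab_dock)}
  ∪ add   = {at(lab), have(k2), open(d_lab_dock)}

== RESULT ==
["at(lab)", "have(k2)", "open(d_lab_dock)"]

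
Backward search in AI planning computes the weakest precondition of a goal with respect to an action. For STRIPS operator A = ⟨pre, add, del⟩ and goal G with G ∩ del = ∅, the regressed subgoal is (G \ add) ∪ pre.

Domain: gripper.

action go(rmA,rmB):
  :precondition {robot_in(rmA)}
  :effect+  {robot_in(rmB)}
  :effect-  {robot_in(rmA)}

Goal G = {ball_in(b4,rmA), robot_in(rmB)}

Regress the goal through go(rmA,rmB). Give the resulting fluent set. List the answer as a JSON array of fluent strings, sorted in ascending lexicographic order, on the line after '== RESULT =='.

Compute (G \ add) ∪ pre:
  G ∩ del = {}  (empty — regression defined)
  G \ add = {ball_in(b4,rmA), robot_in(rmB)} \ {robot_in(rmB)} = {ball_in(b4,rmA)}
  ∪ pre   = {ball_in(b4,rmA)} ∪ {robot_in(rmA)}
          = {ball_in(b4,rmA), robot_in(rmA)}

== RESULT ==
["ball_in(b4,rmA)", "robot_in(rmA)"]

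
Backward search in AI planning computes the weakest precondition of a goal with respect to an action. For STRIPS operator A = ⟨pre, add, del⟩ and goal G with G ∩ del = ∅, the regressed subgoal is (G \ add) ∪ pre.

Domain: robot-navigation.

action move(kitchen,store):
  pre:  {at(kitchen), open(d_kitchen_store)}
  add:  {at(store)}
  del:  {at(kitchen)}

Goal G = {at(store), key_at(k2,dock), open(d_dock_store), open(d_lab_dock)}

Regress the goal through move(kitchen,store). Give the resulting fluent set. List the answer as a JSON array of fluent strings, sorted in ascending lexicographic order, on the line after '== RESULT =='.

Compute (G \ add) ∪ pre:
  G ∩ del = {}  (empty — regression defined)
  G \ add = {at(store), key_at(k2,dock), open(d_dock_store), open(d_lab_dock)} \ {at(store)} = {key_at(k2,dock), open(d_dock_store), open(d_lab_dock)}
  ∪ pre   = {key_at(k2,dock), open(d_dock_store), open(d_lab_dock)} ∪ {at(kitchen), open(d_kitchen_store)}
          = {at(kitchen), key_at(k2,dock), open(d_dock_store), open(d_kitchen_store), open(d_lab_dock)}

== RESULT ==
["at(kitchen)", "key_at(k2,dock)", "open(d_dock_store)", "open(d_kitchen_store)", "open(d_lab_dock)"]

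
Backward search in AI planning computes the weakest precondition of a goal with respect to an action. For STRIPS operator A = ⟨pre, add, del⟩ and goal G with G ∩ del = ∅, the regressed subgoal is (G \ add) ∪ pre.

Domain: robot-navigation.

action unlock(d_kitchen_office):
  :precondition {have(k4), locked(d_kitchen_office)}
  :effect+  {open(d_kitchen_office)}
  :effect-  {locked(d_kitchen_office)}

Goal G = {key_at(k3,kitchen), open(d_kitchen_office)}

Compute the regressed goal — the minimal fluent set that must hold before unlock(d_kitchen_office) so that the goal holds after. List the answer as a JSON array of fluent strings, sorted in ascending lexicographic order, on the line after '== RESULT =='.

Compute (G \ add) ∪ pre:
  G ∩ del = {}  (empty — regression defined)
  G \ add = {key_at(k3,kitchen), open(d_kitchen_office)} \ {open(d_kitchen_office)} = {key_at(k3,kitchen)}
  ∪ pre   = {key_at(k3,kitchen)} ∪ {have(k4), locked(d_kitchen_office)}
          = {have(k4), key_at(k3,kitchen), locked(d_kitchen_office)}

== RESULT ==
["have(k4)", "key_at(k3,kitchen)", "locked(d_kitchen_office)"]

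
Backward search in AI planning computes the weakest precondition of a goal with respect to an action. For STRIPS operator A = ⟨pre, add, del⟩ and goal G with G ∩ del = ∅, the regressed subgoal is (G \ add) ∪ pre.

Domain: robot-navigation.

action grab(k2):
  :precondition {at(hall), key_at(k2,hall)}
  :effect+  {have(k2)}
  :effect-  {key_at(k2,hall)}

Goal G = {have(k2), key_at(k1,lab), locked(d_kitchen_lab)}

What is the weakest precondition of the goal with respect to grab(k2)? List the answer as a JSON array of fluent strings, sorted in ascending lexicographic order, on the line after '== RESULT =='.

Compute (G \ add) ∪ pre:
  G ∩ del = {}  (empty — regression defined)
  G \ add = {have(k2), key_at(k1,lab), locked(d_kitchen_lab)} \ {have(k2)} = {key_at(k1,lab), locked(d_kitchen_lab)}
  ∪ pre   = {key_at(k1,lab), locked(d_kitchen_lab)} ∪ {at(hall), key_at(k2,hall)}
          = {at(hall), key_at(k1,lab), key_at(k2,hall), locked(d_kitchen_lab)}

== RESULT ==
["at(hall)", "key_at(k1,lab)", "key_at(k2,hall)", "locked(d_kitchen_lab)"]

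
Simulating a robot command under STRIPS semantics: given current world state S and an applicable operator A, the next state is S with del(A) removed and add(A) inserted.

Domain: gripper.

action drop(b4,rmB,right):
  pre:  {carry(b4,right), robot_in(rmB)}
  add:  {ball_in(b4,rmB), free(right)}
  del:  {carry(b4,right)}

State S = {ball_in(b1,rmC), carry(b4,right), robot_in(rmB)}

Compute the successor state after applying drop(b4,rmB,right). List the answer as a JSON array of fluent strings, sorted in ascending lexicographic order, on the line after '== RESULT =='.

Compute (S \ del) ∪ add:
  pre ⊆ S: {carry(b4,right), robot_in(rmB)} ⊆ S  — applicable
  S \ del = {ball_in(b1,rmC), robot_in(rmB)}
  ∪ add   = {ball_in(b1,rmC), ball_in(b4,rmB), free(right), robot_in(rmB)}

== RESULT ==
["ball_in(b1,rmC)", "ball_in(b4,rmB)", "free(right)", "robot_in(rmB)"]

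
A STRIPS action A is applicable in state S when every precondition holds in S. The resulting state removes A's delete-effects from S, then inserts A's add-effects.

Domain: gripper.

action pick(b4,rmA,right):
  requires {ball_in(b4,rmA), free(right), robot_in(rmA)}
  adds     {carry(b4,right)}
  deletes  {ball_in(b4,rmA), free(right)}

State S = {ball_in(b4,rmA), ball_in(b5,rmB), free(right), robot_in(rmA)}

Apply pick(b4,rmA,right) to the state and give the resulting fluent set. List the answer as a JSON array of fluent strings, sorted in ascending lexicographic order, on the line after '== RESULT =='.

Progress:
  pre ⊆ S: {ball_in(b4,rmA), free(right), robot_in(rmA)} ⊆ S  — applicable
  S \ del = {ball_in(b5,rmB), robot_in(rmA)}
  ∪ add   = {ball_in(b5,rmB), carry(b4,right), robot_in(rmA)}

== RESULT ==
["ball_in(b5,rmB)", "carry(b4,right)", "robot_in(rmA)"]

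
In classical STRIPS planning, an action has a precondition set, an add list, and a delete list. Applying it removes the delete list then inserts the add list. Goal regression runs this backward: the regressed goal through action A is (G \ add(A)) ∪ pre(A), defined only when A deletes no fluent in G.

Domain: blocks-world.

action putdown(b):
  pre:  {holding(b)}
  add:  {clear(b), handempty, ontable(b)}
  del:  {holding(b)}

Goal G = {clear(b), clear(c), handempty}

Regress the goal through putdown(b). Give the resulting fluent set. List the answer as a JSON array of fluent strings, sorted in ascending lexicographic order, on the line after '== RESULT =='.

Regress:
  G ∩ del = {}  (empty — regression defined)
  G \ add = {clear(b), clear(c), handempty} \ {clear(b), handempty, ontable(b)} = {clear(c)}
  ∪ pre   = {clear(c)} ∪ {holding(b)}
          = {clear(c), holding(b)}

== RESULT ==
["clear(c)", "holding(b)"]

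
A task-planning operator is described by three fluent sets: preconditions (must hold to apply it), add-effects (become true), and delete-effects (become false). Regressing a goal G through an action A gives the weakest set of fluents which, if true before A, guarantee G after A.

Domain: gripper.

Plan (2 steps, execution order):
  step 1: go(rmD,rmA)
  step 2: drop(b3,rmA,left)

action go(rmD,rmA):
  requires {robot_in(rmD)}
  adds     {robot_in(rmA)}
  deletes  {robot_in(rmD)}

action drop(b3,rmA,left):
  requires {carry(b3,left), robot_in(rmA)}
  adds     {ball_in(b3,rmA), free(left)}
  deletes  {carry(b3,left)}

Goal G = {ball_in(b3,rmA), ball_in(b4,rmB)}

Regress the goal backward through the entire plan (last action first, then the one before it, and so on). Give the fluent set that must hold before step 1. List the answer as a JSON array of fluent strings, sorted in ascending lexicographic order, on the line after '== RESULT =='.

Work backward from the goal:
  through step 2 (drop(b3,rmA,left)): drop {ball_in(b3,rmA)}, keep {ball_in(b4,rmB)}, require {carry(b3,left), robot_in(rmA)}
    → {ball_in(b4,rmB), carry(b3,left), robot_in(rmA)}
  through step 1 (go(rmD,rmA)): drop {robot_in(rmA)}, keep {ball_in(b4,rmB), carry(b3,left)}, require {robot_in(rmD)}
    → {ball_in(b4,rmB), carry(b3,left), robot_in(rmD)}

== RESULT ==
["ball_in(b4,rmB)", "carry(b3,left)", "robot_in(rmD)"]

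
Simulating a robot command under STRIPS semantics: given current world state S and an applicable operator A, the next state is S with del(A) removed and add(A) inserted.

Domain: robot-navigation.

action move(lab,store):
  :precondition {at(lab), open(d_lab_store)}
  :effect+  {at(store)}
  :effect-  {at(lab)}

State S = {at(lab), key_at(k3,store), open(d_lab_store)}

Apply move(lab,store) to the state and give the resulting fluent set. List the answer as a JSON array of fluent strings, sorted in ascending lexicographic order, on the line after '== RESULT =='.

Compute (S \ del) ∪ add:
  pre ⊆ S: {at(lab), open(d_lab_store)} ⊆ S  — applicable
  S \ del = {key_at(k3,store), open(d_lab_store)}
  ∪ add   = {at(store), key_at(k3,store), open(d_lab_store)}

== RESULT ==
["at(store)", "key_at(k3,store)", "open(d_lab_store)"]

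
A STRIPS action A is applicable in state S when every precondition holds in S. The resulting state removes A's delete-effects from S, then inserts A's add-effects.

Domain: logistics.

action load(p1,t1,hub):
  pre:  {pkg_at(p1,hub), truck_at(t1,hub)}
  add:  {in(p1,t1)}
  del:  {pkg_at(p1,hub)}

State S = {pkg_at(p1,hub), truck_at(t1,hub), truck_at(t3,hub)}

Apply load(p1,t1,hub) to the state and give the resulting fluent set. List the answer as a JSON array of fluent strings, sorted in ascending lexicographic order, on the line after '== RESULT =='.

Progress:
  pre ⊆ S: {pkg_at(p1,hub), truck_at(t1,hub)} ⊆ S  — applicable
  S \ del = {truck_at(t1,hub), truck_at(t3,hub)}
  ∪ add   = {in(p1,t1), truck_at(t1,hub), truck_at(t3,hub)}

== RESULT ==
["in(p1,t1)", "truck_at(t1,hub)", "truck_at(t3,hub)"]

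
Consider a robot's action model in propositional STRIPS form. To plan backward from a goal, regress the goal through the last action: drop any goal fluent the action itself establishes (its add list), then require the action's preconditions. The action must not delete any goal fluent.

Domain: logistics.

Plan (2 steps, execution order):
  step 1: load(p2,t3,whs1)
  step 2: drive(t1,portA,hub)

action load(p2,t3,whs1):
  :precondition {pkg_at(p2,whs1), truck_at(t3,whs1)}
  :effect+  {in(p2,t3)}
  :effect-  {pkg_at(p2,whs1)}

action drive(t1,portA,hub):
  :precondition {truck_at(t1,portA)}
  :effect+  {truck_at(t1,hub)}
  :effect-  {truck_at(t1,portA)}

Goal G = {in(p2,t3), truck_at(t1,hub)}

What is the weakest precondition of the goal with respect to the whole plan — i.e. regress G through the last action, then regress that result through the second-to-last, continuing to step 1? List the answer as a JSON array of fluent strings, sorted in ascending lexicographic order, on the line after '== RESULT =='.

Work backward from the goal:
  through step 2 (drive(t1,portA,hub)): drop {truck_at(t1,hub)}, keep {in(p2,t3)}, require {truck_at(t1,portA)}
    → {in(p2,t3), truck_at(t1,portA)}
  through step 1 (load(p2,t3,whs1)): drop {in(p2,t3)}, keep {truck_at(t1,portA)}, require {pkg_at(p2,whs1), truck_at(t3,whs1)}
    → {pkg_at(p2,whs1), truck_at(t1,portA), truck_at(t3,whs1)}

== RESULT ==
["pkg_at(p2,whs1)", "truck_at(t1,portA)", "truck_at(t3,whs1)"]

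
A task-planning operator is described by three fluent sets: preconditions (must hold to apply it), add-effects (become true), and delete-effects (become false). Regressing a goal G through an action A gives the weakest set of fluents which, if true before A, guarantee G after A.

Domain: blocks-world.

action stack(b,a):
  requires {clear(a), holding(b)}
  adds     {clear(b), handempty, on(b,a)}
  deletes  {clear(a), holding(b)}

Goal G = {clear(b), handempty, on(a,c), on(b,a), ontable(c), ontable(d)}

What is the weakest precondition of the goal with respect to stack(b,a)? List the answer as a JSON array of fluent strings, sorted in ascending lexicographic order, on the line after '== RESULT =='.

Compute (G \ add) ∪ pre:
  G ∩ del = {}  (empty — regression defined)
  G \ add = {clear(b), handempty, on(a,c), on(b,a), ontable(c), ontable(d)} \ {clear(b), handempty, on(b,a)} = {on(a,c), ontable(c), ontable(d)}
  ∪ pre   = {on(a,c), ontable(c), ontable(d)} ∪ {clear(a), holding(b)}
          = {clear(a), holding(b), on(a,c), ontable(c), ontable(d)}

== RESULT ==
["clear(a)", "holding(b)", "on(a,c)", "ontable(c)", "ontable(d)"]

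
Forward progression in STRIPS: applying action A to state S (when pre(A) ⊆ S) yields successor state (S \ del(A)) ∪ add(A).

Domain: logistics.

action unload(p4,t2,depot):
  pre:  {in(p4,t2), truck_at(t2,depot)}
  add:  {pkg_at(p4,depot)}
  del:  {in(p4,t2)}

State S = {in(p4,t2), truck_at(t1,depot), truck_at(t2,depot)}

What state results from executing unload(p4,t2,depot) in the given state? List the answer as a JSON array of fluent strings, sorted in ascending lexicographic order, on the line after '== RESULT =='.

Compute (S \ del) ∪ add:
  pre ⊆ S: {in(p4,t2), truck_at(t2,depot)} ⊆ S  — applicable
  S \ del = {truck_at(t1,depot), truck_at(t2,depot)}
  ∪ add   = {pkg_at(p4,depot), truck_at(t1,depot), truck_at(t2,depot)}

== RESULT ==
["pkg_at(p4,depot)", "truck_at(t1,depot)", "truck_at(t2,depot)"]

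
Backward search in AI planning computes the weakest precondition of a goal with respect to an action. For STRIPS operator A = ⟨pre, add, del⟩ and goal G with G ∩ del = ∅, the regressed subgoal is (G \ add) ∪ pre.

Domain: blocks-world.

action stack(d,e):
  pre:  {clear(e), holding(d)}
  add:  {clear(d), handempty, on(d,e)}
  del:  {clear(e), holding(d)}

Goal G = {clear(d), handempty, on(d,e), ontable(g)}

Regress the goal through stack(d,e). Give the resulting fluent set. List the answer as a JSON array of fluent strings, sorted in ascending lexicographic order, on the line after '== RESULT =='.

Regress:
  G ∩ del = {}  (empty — regression defined)
  G \ add = {clear(d), handempty, on(d,e), ontable(g)} \ {clear(d), handempty, on(d,e)} = {ontable(g)}
  ∪ pre   = {ontable(g)} ∪ {clear(e), holding(d)}
          = {clear(e), holding(d), ontable(g)}

== RESULT ==
["clear(e)", "holding(d)", "ontable(g)"]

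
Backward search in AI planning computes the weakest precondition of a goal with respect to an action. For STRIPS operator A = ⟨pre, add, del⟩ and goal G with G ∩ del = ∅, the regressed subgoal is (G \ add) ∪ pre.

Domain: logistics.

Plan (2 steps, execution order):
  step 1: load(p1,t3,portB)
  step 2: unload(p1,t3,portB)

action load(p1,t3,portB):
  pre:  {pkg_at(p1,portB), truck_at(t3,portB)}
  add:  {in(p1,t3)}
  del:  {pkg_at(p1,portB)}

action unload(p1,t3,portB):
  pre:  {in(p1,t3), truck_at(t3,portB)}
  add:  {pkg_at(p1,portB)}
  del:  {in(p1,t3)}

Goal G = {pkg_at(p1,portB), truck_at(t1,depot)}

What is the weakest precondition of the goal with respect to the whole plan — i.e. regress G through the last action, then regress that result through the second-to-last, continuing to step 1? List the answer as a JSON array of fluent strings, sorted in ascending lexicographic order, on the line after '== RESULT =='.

Work backward from the goal:
  through step 2 (unload(p1,t3,portB)): drop {pkg_at(p1,portB)}, keep {truck_at(t1,depot)}, require {in(p1,t3), truck_at(t3,portB)}
    → {in(p1,t3), truck_at(t1,depot), truck_at(t3,portB)}
  through step 1 (load(p1,t3,portB)): drop {in(p1,t3)}, keep {truck_at(t1,depot), truck_at(t3,portB)}, require {pkg_at(p1,portB), truck_at(t3,portB)}
    → {pkg_at(p1,portB), truck_at(t1,depot), truck_at(t3,portB)}

== RESULT ==
["pkg_at(p1,portB)", "truck_at(t1,depot)", "truck_at(t3,portB)"]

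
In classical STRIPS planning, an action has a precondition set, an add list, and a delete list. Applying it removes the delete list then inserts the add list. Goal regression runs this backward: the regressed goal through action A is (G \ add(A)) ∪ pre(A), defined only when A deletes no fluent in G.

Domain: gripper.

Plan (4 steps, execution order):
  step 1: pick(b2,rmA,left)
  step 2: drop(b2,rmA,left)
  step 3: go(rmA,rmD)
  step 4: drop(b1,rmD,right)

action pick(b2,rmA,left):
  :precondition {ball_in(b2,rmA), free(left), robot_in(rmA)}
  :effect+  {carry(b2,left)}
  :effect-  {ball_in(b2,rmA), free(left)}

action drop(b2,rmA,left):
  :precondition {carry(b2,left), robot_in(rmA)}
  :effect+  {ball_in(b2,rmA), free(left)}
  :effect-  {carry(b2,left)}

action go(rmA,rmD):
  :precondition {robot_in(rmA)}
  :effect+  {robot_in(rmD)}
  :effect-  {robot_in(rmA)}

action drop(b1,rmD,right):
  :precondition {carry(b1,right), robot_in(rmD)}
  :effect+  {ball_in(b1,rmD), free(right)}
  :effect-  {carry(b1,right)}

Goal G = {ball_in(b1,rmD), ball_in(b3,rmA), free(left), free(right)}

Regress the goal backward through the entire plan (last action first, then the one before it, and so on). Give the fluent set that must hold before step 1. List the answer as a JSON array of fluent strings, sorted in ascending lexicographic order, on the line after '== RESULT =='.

Work backward from the goal:
  through step 4 (drop(b1,rmD,right)): drop {ball_in(b1,rmD), free(right)}, keep {ball_in(b3,rmA), free(left)}, require {carry(b1,right), robot_in(rmD)}
    → {ball_in(b3,rmA), carry(b1,right), free(left), robot_in(rmD)}
  through step 3 (go(rmA,rmD)): drop {robot_in(rmD)}, keep {ball_in(b3,rmA), carry(b1,right), free(left)}, require {robot_in(rmA)}
    → {ball_in(b3,rmA), carry(b1,right), free(left), robot_in(rmA)}
  through step 2 (drop(b2,rmA,left)): drop {free(left)}, keep {ball_in(b3,rmA), carry(b1,right), robot_in(rmA)}, require {carry(b2,left), robot_in(rmA)}
    → {ball_in(b3,rmA), carry(b1,right), carry(b2,left), robot_in(rmA)}
  through step 1 (pick(b2,rmA,left)): drop {carry(b2,left)}, keep {ball_in(b3,rmA), carry(b1,right), robot_in(rmA)}, require {ball_in(b2,rmA), free(left), robot_in(rmA)}
    → {ball_in(b2,rmA), ball_in(b3,rmA), carry(b1,right), free(left), robot_in(rmA)}

== RESULT ==
["ball_in(b2,rmA)", "ball_in(b3,rmA)", "carry(b1,right)", "free(left)", "robot_in(rmA)"]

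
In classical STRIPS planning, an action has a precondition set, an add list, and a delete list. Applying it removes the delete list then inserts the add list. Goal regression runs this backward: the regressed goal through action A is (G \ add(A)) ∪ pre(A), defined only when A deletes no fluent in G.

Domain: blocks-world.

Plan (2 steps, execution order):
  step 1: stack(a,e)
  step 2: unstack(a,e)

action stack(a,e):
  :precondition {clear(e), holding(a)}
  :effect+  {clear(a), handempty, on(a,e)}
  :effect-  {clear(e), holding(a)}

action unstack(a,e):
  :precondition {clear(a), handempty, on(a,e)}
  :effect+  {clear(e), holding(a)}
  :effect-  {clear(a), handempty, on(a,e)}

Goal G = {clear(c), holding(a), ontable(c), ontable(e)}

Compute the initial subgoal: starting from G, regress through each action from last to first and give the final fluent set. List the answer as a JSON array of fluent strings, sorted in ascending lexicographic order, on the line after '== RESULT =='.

Work backward from the goal:
  through step 2 (unstack(a,e)): drop {holding(a)}, keep {clear(c), ontable(c), ontable(e)}, require {clear(a), handempty, on(a,e)}
    → {clear(a), clear(c), handempty, on(a,e), ontable(c), ontable(e)}
  through step 1 (stack(a,e)): drop {clear(a), handempty, on(a,e)}, keep {clear(c), ontable(c), ontable(e)}, require {clear(e), holding(a)}
    → {clear(c), clear(e), holding(a), ontable(c), ontable(e)}

== RESULT ==
["clear(c)", "clear(e)", "holding(a)", "ontable(c)", "ontable(e)"]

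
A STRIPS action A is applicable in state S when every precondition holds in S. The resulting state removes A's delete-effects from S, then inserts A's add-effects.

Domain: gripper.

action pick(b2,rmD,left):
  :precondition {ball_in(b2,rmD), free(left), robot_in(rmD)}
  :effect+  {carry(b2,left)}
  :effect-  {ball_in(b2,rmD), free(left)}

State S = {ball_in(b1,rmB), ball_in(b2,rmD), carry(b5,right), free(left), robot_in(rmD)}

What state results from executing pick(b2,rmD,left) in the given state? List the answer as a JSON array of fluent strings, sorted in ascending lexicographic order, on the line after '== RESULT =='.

Progress:
  pre ⊆ S: {ball_in(b2,rmD), free(left), robot_in(rmD)} ⊆ S  — applicable
  S \ del = {ball_in(b1,rmB), carry(b5,right), robot_in(rmD)}
  ∪ add   = {ball_in(b1,rmB), carry(b2,left), carry(b5,right), robot_in(rmD)}

== RESULT ==
["ball_in(b1,rmB)", "carry(b2,left)", "carry(b5,right)", "robot_in(rmD)"]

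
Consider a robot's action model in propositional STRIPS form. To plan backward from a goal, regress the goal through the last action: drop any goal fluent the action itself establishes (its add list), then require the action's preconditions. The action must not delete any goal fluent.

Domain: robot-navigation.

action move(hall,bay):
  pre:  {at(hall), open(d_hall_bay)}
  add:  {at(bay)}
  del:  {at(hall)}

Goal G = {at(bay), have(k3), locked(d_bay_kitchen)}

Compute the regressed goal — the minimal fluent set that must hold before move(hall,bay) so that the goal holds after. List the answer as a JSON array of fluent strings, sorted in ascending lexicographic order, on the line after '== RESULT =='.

Regress:
  G ∩ del = {}  (empty — regression defined)
  G \ add = {at(bay), have(k3), locked(d_bay_kitchen)} \ {at(bay)} = {have(k3), locked(d_bay_kitchen)}
  ∪ pre   = {have(k3), locked(d_bay_kitchen)} ∪ {at(hall), open(d_hall_bay)}
          = {at(hall), have(k3), locked(d_bay_kitchen), open(d_hall_bay)}

== RESULT ==
["at(hall)", "have(k3)", "locked(d_bay_kitchen)", "open(d_hall_bay)"]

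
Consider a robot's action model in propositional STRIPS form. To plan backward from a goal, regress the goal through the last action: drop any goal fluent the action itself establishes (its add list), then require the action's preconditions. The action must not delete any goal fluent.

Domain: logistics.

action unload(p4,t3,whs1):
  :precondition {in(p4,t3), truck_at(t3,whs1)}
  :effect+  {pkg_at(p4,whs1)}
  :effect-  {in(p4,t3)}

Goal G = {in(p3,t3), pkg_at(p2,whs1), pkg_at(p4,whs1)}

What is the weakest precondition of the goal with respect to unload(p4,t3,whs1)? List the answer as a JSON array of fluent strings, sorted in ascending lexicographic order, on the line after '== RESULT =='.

Regress:
  G ∩ del = {}  (empty — regression defined)
  G \ add = {in(p3,t3), pkg_at(p2,whs1), pkg_at(p4,whs1)} \ {pkg_at(p4,whs1)} = {in(p3,t3), pkg_at(p2,whs1)}
  ∪ pre   = {in(p3,t3), pkg_at(p2,whs1)} ∪ {in(p4,t3), truck_at(t3,whs1)}
          = {in(p3,t3), in(p4,t3), pkg_at(p2,whs1), truck_at(t3,whs1)}

== RESULT ==
["in(p3,t3)", "in(p4,t3)", "pkg_at(p2,whs1)", "truck_at(t3,whs1)"]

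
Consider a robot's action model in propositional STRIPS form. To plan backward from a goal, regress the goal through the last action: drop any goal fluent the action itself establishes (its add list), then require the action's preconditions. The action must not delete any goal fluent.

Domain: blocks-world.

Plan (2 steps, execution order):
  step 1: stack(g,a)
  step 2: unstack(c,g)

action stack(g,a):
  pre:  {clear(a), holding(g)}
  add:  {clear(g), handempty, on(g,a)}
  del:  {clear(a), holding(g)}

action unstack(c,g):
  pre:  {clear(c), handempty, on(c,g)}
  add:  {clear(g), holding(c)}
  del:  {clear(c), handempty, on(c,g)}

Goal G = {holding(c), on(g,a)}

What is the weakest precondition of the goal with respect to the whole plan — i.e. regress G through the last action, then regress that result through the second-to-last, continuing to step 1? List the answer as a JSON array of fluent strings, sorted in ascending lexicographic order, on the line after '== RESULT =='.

Work backward from the goal:
  through step 2 (unstack(c,g)): drop {holding(c)}, keep {on(g,a)}, require {clear(c), handempty, on(c,g)}
    → {clear(c), handempty, on(c,g), on(g,a)}
  through step 1 (stack(g,a)): drop {handempty, on(g,a)}, keep {clear(c), on(c,g)}, require {clear(a), holding(g)}
    → {clear(a), clear(c), holding(g), on(c,g)}

== RESULT ==
["clear(a)", "clear(c)", "holding(g)", "on(c,g)"]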